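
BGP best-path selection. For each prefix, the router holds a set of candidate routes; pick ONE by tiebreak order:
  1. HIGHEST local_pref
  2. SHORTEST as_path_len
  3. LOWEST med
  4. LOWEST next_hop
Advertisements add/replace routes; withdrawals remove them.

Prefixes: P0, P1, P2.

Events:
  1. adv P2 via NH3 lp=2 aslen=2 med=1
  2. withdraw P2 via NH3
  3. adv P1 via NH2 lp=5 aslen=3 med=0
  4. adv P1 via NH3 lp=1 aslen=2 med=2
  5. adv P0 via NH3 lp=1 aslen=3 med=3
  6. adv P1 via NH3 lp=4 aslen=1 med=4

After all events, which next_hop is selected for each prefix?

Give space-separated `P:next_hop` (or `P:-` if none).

Op 1: best P0=- P1=- P2=NH3
Op 2: best P0=- P1=- P2=-
Op 3: best P0=- P1=NH2 P2=-
Op 4: best P0=- P1=NH2 P2=-
Op 5: best P0=NH3 P1=NH2 P2=-
Op 6: best P0=NH3 P1=NH2 P2=-

Answer: P0:NH3 P1:NH2 P2:-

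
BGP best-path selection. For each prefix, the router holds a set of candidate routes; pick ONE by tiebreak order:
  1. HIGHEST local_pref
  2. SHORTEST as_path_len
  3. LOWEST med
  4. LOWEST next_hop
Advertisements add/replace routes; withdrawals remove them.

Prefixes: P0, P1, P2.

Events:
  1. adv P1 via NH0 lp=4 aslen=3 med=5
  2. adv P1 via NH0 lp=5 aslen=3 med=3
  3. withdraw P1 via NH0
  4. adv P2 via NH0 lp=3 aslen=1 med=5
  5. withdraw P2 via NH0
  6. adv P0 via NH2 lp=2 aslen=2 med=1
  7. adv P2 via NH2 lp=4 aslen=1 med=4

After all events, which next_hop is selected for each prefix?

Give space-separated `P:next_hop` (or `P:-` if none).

Answer: P0:NH2 P1:- P2:NH2

Derivation:
Op 1: best P0=- P1=NH0 P2=-
Op 2: best P0=- P1=NH0 P2=-
Op 3: best P0=- P1=- P2=-
Op 4: best P0=- P1=- P2=NH0
Op 5: best P0=- P1=- P2=-
Op 6: best P0=NH2 P1=- P2=-
Op 7: best P0=NH2 P1=- P2=NH2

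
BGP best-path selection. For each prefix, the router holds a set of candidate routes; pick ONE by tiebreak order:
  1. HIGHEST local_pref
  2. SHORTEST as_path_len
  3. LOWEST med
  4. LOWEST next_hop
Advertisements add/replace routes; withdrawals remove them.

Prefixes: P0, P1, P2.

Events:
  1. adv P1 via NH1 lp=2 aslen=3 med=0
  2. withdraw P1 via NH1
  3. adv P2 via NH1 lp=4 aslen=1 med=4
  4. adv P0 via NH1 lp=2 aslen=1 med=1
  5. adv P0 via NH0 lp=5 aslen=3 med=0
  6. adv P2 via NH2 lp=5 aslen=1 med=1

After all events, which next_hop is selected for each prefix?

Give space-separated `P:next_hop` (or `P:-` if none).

Answer: P0:NH0 P1:- P2:NH2

Derivation:
Op 1: best P0=- P1=NH1 P2=-
Op 2: best P0=- P1=- P2=-
Op 3: best P0=- P1=- P2=NH1
Op 4: best P0=NH1 P1=- P2=NH1
Op 5: best P0=NH0 P1=- P2=NH1
Op 6: best P0=NH0 P1=- P2=NH2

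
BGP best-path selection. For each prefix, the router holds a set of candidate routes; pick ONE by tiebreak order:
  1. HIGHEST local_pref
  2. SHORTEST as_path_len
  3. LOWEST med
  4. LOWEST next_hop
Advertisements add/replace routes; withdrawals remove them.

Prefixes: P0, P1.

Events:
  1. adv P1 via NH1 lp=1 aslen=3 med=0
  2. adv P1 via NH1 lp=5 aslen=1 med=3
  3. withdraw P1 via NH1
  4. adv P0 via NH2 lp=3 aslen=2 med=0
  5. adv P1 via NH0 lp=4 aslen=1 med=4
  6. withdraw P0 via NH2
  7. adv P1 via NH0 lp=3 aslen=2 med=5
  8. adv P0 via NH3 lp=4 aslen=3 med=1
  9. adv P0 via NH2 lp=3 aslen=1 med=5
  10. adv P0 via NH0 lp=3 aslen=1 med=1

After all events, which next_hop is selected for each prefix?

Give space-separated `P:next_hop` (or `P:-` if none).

Op 1: best P0=- P1=NH1
Op 2: best P0=- P1=NH1
Op 3: best P0=- P1=-
Op 4: best P0=NH2 P1=-
Op 5: best P0=NH2 P1=NH0
Op 6: best P0=- P1=NH0
Op 7: best P0=- P1=NH0
Op 8: best P0=NH3 P1=NH0
Op 9: best P0=NH3 P1=NH0
Op 10: best P0=NH3 P1=NH0

Answer: P0:NH3 P1:NH0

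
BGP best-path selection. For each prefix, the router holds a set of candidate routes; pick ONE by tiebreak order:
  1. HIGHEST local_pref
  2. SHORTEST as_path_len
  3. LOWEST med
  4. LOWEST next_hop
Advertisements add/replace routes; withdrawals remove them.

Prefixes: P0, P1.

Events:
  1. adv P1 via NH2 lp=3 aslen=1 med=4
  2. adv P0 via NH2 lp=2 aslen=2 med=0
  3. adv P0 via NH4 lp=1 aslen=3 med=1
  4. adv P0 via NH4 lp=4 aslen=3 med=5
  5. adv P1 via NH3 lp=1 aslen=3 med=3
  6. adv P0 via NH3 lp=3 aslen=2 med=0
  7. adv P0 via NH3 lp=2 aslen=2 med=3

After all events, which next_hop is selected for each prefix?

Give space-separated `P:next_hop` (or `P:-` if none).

Op 1: best P0=- P1=NH2
Op 2: best P0=NH2 P1=NH2
Op 3: best P0=NH2 P1=NH2
Op 4: best P0=NH4 P1=NH2
Op 5: best P0=NH4 P1=NH2
Op 6: best P0=NH4 P1=NH2
Op 7: best P0=NH4 P1=NH2

Answer: P0:NH4 P1:NH2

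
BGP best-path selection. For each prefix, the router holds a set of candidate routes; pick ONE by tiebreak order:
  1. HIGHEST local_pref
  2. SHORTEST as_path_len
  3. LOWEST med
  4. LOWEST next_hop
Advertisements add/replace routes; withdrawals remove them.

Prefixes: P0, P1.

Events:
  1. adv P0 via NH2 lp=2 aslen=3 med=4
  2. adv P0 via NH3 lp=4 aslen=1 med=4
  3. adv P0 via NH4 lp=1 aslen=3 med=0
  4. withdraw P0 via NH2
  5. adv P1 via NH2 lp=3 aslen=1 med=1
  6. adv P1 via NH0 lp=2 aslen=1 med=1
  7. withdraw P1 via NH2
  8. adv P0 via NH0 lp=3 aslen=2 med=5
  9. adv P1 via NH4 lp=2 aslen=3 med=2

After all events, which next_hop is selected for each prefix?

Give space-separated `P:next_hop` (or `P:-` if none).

Answer: P0:NH3 P1:NH0

Derivation:
Op 1: best P0=NH2 P1=-
Op 2: best P0=NH3 P1=-
Op 3: best P0=NH3 P1=-
Op 4: best P0=NH3 P1=-
Op 5: best P0=NH3 P1=NH2
Op 6: best P0=NH3 P1=NH2
Op 7: best P0=NH3 P1=NH0
Op 8: best P0=NH3 P1=NH0
Op 9: best P0=NH3 P1=NH0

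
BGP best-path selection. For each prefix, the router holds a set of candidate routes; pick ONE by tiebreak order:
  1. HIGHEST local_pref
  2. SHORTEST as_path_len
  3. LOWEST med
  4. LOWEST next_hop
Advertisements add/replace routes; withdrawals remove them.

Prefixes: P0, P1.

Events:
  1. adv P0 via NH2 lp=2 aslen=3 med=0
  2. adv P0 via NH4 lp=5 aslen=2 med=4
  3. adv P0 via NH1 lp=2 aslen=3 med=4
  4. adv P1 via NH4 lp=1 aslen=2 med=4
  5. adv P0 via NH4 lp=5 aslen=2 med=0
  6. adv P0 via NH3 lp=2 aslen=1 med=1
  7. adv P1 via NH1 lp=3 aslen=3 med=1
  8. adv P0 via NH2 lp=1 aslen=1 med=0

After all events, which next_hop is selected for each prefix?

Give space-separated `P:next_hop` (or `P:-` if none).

Answer: P0:NH4 P1:NH1

Derivation:
Op 1: best P0=NH2 P1=-
Op 2: best P0=NH4 P1=-
Op 3: best P0=NH4 P1=-
Op 4: best P0=NH4 P1=NH4
Op 5: best P0=NH4 P1=NH4
Op 6: best P0=NH4 P1=NH4
Op 7: best P0=NH4 P1=NH1
Op 8: best P0=NH4 P1=NH1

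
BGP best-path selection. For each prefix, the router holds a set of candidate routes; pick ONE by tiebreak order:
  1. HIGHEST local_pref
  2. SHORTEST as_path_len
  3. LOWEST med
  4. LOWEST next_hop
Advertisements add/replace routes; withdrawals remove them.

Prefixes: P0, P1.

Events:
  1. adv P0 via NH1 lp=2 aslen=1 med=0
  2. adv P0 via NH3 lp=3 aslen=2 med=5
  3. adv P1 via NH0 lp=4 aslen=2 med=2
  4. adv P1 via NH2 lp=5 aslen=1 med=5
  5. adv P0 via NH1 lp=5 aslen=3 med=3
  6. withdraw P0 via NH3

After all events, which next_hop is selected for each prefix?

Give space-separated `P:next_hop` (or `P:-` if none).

Answer: P0:NH1 P1:NH2

Derivation:
Op 1: best P0=NH1 P1=-
Op 2: best P0=NH3 P1=-
Op 3: best P0=NH3 P1=NH0
Op 4: best P0=NH3 P1=NH2
Op 5: best P0=NH1 P1=NH2
Op 6: best P0=NH1 P1=NH2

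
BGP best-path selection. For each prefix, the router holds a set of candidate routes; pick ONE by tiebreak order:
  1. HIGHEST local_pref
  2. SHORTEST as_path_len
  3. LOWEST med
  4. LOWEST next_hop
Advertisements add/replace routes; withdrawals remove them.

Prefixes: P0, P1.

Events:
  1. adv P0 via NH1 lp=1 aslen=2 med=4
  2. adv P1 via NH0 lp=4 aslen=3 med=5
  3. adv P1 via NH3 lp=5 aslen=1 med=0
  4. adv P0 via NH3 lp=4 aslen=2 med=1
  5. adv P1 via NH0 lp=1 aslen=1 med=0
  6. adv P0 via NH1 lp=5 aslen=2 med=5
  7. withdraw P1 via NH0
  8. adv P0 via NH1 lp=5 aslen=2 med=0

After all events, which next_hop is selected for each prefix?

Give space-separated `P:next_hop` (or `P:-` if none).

Op 1: best P0=NH1 P1=-
Op 2: best P0=NH1 P1=NH0
Op 3: best P0=NH1 P1=NH3
Op 4: best P0=NH3 P1=NH3
Op 5: best P0=NH3 P1=NH3
Op 6: best P0=NH1 P1=NH3
Op 7: best P0=NH1 P1=NH3
Op 8: best P0=NH1 P1=NH3

Answer: P0:NH1 P1:NH3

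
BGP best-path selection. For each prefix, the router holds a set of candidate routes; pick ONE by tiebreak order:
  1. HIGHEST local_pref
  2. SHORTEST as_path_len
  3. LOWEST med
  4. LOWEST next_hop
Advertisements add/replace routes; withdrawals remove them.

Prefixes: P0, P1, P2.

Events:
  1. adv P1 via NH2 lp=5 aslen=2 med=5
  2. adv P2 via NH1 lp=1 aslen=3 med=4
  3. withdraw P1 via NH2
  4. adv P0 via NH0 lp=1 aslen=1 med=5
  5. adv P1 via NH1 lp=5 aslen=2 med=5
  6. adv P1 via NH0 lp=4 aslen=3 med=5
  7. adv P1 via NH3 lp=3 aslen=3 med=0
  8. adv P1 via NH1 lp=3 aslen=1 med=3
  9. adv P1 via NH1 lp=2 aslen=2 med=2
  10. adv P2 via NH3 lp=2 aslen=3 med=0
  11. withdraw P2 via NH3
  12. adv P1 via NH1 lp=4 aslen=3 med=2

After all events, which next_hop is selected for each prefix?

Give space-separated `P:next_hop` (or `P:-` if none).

Op 1: best P0=- P1=NH2 P2=-
Op 2: best P0=- P1=NH2 P2=NH1
Op 3: best P0=- P1=- P2=NH1
Op 4: best P0=NH0 P1=- P2=NH1
Op 5: best P0=NH0 P1=NH1 P2=NH1
Op 6: best P0=NH0 P1=NH1 P2=NH1
Op 7: best P0=NH0 P1=NH1 P2=NH1
Op 8: best P0=NH0 P1=NH0 P2=NH1
Op 9: best P0=NH0 P1=NH0 P2=NH1
Op 10: best P0=NH0 P1=NH0 P2=NH3
Op 11: best P0=NH0 P1=NH0 P2=NH1
Op 12: best P0=NH0 P1=NH1 P2=NH1

Answer: P0:NH0 P1:NH1 P2:NH1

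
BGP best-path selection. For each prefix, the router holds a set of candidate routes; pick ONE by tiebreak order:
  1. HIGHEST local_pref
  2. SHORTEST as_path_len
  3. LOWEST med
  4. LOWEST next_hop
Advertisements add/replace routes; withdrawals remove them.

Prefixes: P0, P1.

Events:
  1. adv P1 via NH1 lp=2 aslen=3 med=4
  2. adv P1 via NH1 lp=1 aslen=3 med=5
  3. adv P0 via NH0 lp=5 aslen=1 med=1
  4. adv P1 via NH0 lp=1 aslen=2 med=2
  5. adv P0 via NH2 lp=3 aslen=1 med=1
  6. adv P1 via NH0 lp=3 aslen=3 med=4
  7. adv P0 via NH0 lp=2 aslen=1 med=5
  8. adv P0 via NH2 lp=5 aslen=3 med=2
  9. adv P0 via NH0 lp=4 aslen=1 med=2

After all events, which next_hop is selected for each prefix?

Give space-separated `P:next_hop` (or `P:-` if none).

Answer: P0:NH2 P1:NH0

Derivation:
Op 1: best P0=- P1=NH1
Op 2: best P0=- P1=NH1
Op 3: best P0=NH0 P1=NH1
Op 4: best P0=NH0 P1=NH0
Op 5: best P0=NH0 P1=NH0
Op 6: best P0=NH0 P1=NH0
Op 7: best P0=NH2 P1=NH0
Op 8: best P0=NH2 P1=NH0
Op 9: best P0=NH2 P1=NH0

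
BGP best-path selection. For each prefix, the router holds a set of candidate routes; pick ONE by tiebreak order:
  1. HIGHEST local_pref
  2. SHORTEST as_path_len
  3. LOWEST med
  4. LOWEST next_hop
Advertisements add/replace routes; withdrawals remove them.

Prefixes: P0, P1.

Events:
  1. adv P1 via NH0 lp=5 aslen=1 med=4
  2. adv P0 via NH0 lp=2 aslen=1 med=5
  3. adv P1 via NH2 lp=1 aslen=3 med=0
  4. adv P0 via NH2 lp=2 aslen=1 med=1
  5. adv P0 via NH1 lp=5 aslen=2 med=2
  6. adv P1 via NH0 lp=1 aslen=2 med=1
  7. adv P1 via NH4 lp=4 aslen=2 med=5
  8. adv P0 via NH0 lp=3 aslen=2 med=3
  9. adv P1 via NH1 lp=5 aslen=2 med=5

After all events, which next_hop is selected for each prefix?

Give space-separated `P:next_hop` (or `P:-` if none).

Answer: P0:NH1 P1:NH1

Derivation:
Op 1: best P0=- P1=NH0
Op 2: best P0=NH0 P1=NH0
Op 3: best P0=NH0 P1=NH0
Op 4: best P0=NH2 P1=NH0
Op 5: best P0=NH1 P1=NH0
Op 6: best P0=NH1 P1=NH0
Op 7: best P0=NH1 P1=NH4
Op 8: best P0=NH1 P1=NH4
Op 9: best P0=NH1 P1=NH1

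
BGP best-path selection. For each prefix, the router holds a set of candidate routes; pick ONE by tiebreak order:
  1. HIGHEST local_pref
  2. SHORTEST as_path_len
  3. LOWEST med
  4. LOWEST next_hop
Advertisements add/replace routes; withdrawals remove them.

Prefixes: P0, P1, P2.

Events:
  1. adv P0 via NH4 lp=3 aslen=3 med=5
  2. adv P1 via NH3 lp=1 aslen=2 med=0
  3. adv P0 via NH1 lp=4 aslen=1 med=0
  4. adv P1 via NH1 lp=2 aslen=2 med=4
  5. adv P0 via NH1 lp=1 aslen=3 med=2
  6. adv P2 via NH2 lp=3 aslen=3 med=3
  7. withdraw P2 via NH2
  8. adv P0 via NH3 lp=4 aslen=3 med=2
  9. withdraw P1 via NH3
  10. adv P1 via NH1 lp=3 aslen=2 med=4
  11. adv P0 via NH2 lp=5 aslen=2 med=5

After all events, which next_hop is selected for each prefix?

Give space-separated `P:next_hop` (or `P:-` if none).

Op 1: best P0=NH4 P1=- P2=-
Op 2: best P0=NH4 P1=NH3 P2=-
Op 3: best P0=NH1 P1=NH3 P2=-
Op 4: best P0=NH1 P1=NH1 P2=-
Op 5: best P0=NH4 P1=NH1 P2=-
Op 6: best P0=NH4 P1=NH1 P2=NH2
Op 7: best P0=NH4 P1=NH1 P2=-
Op 8: best P0=NH3 P1=NH1 P2=-
Op 9: best P0=NH3 P1=NH1 P2=-
Op 10: best P0=NH3 P1=NH1 P2=-
Op 11: best P0=NH2 P1=NH1 P2=-

Answer: P0:NH2 P1:NH1 P2:-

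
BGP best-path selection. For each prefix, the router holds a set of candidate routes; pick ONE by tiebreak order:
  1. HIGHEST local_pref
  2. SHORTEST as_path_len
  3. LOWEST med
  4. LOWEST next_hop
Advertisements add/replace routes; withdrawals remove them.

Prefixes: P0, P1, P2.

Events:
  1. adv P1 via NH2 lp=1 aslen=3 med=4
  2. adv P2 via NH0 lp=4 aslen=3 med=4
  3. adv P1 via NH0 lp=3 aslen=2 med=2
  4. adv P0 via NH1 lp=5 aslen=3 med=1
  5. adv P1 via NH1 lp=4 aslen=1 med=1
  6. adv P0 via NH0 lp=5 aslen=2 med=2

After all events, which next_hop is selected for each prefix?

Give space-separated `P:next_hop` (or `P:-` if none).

Op 1: best P0=- P1=NH2 P2=-
Op 2: best P0=- P1=NH2 P2=NH0
Op 3: best P0=- P1=NH0 P2=NH0
Op 4: best P0=NH1 P1=NH0 P2=NH0
Op 5: best P0=NH1 P1=NH1 P2=NH0
Op 6: best P0=NH0 P1=NH1 P2=NH0

Answer: P0:NH0 P1:NH1 P2:NH0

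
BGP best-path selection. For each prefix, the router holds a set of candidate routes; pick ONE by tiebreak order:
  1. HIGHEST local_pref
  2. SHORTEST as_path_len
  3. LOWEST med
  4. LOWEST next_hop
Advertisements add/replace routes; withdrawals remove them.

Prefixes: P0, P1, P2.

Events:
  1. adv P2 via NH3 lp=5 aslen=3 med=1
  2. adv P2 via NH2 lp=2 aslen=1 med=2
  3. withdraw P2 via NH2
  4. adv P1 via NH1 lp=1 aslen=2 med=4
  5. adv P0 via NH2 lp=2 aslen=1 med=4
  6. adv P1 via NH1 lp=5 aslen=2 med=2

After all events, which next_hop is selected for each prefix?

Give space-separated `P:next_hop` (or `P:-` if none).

Answer: P0:NH2 P1:NH1 P2:NH3

Derivation:
Op 1: best P0=- P1=- P2=NH3
Op 2: best P0=- P1=- P2=NH3
Op 3: best P0=- P1=- P2=NH3
Op 4: best P0=- P1=NH1 P2=NH3
Op 5: best P0=NH2 P1=NH1 P2=NH3
Op 6: best P0=NH2 P1=NH1 P2=NH3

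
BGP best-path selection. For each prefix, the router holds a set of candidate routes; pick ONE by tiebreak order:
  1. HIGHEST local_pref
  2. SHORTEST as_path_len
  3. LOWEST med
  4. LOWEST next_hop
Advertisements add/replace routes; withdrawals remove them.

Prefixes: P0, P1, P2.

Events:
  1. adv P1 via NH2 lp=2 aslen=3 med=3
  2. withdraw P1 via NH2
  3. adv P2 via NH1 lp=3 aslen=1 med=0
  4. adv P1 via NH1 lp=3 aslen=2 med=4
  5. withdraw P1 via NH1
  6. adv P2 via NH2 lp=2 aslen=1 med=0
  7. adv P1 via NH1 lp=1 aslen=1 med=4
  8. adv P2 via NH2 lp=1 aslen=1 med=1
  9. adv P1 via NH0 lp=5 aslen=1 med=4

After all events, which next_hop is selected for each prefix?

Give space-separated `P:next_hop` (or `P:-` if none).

Op 1: best P0=- P1=NH2 P2=-
Op 2: best P0=- P1=- P2=-
Op 3: best P0=- P1=- P2=NH1
Op 4: best P0=- P1=NH1 P2=NH1
Op 5: best P0=- P1=- P2=NH1
Op 6: best P0=- P1=- P2=NH1
Op 7: best P0=- P1=NH1 P2=NH1
Op 8: best P0=- P1=NH1 P2=NH1
Op 9: best P0=- P1=NH0 P2=NH1

Answer: P0:- P1:NH0 P2:NH1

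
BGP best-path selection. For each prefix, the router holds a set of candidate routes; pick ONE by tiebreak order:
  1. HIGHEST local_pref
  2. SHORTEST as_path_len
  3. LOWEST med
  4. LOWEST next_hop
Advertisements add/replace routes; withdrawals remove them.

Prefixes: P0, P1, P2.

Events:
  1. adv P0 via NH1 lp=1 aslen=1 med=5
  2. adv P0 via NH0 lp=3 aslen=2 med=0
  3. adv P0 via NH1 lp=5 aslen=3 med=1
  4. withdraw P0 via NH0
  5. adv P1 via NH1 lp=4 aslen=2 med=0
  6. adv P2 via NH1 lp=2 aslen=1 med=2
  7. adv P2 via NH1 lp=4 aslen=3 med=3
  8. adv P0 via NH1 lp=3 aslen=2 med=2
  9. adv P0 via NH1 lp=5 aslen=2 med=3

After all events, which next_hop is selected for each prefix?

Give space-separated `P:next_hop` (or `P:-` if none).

Answer: P0:NH1 P1:NH1 P2:NH1

Derivation:
Op 1: best P0=NH1 P1=- P2=-
Op 2: best P0=NH0 P1=- P2=-
Op 3: best P0=NH1 P1=- P2=-
Op 4: best P0=NH1 P1=- P2=-
Op 5: best P0=NH1 P1=NH1 P2=-
Op 6: best P0=NH1 P1=NH1 P2=NH1
Op 7: best P0=NH1 P1=NH1 P2=NH1
Op 8: best P0=NH1 P1=NH1 P2=NH1
Op 9: best P0=NH1 P1=NH1 P2=NH1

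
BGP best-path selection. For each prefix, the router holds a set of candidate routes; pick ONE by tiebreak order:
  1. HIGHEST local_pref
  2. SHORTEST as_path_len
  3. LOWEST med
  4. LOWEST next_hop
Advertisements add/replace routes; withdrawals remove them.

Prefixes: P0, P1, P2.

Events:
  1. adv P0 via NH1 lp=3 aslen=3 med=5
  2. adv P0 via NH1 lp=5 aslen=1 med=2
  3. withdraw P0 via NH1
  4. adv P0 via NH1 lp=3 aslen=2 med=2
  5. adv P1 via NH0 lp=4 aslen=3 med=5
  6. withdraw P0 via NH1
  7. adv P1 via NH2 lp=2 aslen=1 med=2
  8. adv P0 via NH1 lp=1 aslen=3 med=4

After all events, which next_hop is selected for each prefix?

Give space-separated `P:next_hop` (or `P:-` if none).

Answer: P0:NH1 P1:NH0 P2:-

Derivation:
Op 1: best P0=NH1 P1=- P2=-
Op 2: best P0=NH1 P1=- P2=-
Op 3: best P0=- P1=- P2=-
Op 4: best P0=NH1 P1=- P2=-
Op 5: best P0=NH1 P1=NH0 P2=-
Op 6: best P0=- P1=NH0 P2=-
Op 7: best P0=- P1=NH0 P2=-
Op 8: best P0=NH1 P1=NH0 P2=-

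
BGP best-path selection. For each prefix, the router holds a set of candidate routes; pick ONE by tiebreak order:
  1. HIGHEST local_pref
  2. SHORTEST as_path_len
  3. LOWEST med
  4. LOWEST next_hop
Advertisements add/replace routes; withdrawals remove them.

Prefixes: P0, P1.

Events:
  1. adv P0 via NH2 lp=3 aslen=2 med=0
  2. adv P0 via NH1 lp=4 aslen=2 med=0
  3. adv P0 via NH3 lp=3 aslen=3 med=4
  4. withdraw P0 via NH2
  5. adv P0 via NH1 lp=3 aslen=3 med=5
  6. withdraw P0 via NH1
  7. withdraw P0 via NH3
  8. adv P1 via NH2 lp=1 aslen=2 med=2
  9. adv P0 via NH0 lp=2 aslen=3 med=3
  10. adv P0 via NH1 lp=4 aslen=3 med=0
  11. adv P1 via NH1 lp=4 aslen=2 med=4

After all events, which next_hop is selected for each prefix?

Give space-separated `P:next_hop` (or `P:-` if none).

Answer: P0:NH1 P1:NH1

Derivation:
Op 1: best P0=NH2 P1=-
Op 2: best P0=NH1 P1=-
Op 3: best P0=NH1 P1=-
Op 4: best P0=NH1 P1=-
Op 5: best P0=NH3 P1=-
Op 6: best P0=NH3 P1=-
Op 7: best P0=- P1=-
Op 8: best P0=- P1=NH2
Op 9: best P0=NH0 P1=NH2
Op 10: best P0=NH1 P1=NH2
Op 11: best P0=NH1 P1=NH1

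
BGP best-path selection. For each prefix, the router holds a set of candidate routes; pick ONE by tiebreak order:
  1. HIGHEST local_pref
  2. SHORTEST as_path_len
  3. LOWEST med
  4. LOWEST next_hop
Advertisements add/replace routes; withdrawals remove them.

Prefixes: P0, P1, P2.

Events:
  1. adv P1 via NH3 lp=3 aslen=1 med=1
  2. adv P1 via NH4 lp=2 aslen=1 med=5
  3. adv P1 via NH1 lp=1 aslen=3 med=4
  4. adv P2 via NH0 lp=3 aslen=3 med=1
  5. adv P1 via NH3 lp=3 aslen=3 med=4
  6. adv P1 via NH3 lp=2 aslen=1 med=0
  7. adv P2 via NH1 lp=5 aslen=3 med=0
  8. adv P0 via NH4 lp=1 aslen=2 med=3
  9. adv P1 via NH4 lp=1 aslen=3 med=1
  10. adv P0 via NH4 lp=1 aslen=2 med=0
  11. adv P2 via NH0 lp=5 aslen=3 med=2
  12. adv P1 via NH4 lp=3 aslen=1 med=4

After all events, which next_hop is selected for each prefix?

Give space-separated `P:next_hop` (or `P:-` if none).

Op 1: best P0=- P1=NH3 P2=-
Op 2: best P0=- P1=NH3 P2=-
Op 3: best P0=- P1=NH3 P2=-
Op 4: best P0=- P1=NH3 P2=NH0
Op 5: best P0=- P1=NH3 P2=NH0
Op 6: best P0=- P1=NH3 P2=NH0
Op 7: best P0=- P1=NH3 P2=NH1
Op 8: best P0=NH4 P1=NH3 P2=NH1
Op 9: best P0=NH4 P1=NH3 P2=NH1
Op 10: best P0=NH4 P1=NH3 P2=NH1
Op 11: best P0=NH4 P1=NH3 P2=NH1
Op 12: best P0=NH4 P1=NH4 P2=NH1

Answer: P0:NH4 P1:NH4 P2:NH1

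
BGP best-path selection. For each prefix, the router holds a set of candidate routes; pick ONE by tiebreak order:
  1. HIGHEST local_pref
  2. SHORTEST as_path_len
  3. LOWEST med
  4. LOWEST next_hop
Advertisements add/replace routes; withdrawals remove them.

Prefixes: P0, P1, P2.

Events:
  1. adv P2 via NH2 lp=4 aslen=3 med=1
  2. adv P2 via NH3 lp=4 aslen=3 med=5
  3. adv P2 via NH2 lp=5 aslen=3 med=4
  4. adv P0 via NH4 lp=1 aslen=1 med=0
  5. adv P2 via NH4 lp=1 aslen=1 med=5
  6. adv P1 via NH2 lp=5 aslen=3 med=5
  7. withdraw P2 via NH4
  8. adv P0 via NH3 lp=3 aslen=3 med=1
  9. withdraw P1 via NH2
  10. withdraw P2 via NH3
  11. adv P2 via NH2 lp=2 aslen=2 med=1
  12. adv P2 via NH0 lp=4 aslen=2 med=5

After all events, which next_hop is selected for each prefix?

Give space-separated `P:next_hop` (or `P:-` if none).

Answer: P0:NH3 P1:- P2:NH0

Derivation:
Op 1: best P0=- P1=- P2=NH2
Op 2: best P0=- P1=- P2=NH2
Op 3: best P0=- P1=- P2=NH2
Op 4: best P0=NH4 P1=- P2=NH2
Op 5: best P0=NH4 P1=- P2=NH2
Op 6: best P0=NH4 P1=NH2 P2=NH2
Op 7: best P0=NH4 P1=NH2 P2=NH2
Op 8: best P0=NH3 P1=NH2 P2=NH2
Op 9: best P0=NH3 P1=- P2=NH2
Op 10: best P0=NH3 P1=- P2=NH2
Op 11: best P0=NH3 P1=- P2=NH2
Op 12: best P0=NH3 P1=- P2=NH0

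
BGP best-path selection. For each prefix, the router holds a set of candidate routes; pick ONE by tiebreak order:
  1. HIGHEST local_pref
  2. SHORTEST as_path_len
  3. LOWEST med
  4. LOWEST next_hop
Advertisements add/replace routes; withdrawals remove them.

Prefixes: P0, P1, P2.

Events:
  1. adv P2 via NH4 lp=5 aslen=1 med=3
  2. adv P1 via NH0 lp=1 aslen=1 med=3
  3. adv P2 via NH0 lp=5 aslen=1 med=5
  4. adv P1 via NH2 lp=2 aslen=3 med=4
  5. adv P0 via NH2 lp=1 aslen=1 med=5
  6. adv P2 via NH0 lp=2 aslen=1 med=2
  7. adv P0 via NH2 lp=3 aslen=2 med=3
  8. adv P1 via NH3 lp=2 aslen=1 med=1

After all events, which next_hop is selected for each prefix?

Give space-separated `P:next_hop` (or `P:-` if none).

Answer: P0:NH2 P1:NH3 P2:NH4

Derivation:
Op 1: best P0=- P1=- P2=NH4
Op 2: best P0=- P1=NH0 P2=NH4
Op 3: best P0=- P1=NH0 P2=NH4
Op 4: best P0=- P1=NH2 P2=NH4
Op 5: best P0=NH2 P1=NH2 P2=NH4
Op 6: best P0=NH2 P1=NH2 P2=NH4
Op 7: best P0=NH2 P1=NH2 P2=NH4
Op 8: best P0=NH2 P1=NH3 P2=NH4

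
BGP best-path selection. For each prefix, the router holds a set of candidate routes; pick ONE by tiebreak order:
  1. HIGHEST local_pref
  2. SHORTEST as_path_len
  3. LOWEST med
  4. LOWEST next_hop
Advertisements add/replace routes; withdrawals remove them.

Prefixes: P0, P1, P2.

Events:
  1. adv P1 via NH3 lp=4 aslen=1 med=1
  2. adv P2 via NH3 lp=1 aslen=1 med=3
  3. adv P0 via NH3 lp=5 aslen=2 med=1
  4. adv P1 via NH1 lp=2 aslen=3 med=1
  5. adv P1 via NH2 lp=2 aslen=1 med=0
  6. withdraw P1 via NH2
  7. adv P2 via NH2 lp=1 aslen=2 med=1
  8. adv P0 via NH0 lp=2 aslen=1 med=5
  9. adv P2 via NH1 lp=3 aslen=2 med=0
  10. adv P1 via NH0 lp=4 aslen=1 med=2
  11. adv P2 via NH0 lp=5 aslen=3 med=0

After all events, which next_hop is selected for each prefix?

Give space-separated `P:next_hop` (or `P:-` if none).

Op 1: best P0=- P1=NH3 P2=-
Op 2: best P0=- P1=NH3 P2=NH3
Op 3: best P0=NH3 P1=NH3 P2=NH3
Op 4: best P0=NH3 P1=NH3 P2=NH3
Op 5: best P0=NH3 P1=NH3 P2=NH3
Op 6: best P0=NH3 P1=NH3 P2=NH3
Op 7: best P0=NH3 P1=NH3 P2=NH3
Op 8: best P0=NH3 P1=NH3 P2=NH3
Op 9: best P0=NH3 P1=NH3 P2=NH1
Op 10: best P0=NH3 P1=NH3 P2=NH1
Op 11: best P0=NH3 P1=NH3 P2=NH0

Answer: P0:NH3 P1:NH3 P2:NH0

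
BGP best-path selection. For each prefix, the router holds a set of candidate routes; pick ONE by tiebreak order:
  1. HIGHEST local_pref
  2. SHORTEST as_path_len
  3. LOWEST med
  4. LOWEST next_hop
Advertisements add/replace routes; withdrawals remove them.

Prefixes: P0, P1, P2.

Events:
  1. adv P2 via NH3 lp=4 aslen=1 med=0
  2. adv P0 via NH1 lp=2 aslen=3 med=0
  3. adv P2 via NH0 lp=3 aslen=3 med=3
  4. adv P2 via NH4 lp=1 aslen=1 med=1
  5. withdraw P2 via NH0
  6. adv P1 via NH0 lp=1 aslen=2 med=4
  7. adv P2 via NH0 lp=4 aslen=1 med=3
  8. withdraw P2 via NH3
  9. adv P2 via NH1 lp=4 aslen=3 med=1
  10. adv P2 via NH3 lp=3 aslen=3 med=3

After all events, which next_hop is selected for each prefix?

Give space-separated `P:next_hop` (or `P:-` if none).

Answer: P0:NH1 P1:NH0 P2:NH0

Derivation:
Op 1: best P0=- P1=- P2=NH3
Op 2: best P0=NH1 P1=- P2=NH3
Op 3: best P0=NH1 P1=- P2=NH3
Op 4: best P0=NH1 P1=- P2=NH3
Op 5: best P0=NH1 P1=- P2=NH3
Op 6: best P0=NH1 P1=NH0 P2=NH3
Op 7: best P0=NH1 P1=NH0 P2=NH3
Op 8: best P0=NH1 P1=NH0 P2=NH0
Op 9: best P0=NH1 P1=NH0 P2=NH0
Op 10: best P0=NH1 P1=NH0 P2=NH0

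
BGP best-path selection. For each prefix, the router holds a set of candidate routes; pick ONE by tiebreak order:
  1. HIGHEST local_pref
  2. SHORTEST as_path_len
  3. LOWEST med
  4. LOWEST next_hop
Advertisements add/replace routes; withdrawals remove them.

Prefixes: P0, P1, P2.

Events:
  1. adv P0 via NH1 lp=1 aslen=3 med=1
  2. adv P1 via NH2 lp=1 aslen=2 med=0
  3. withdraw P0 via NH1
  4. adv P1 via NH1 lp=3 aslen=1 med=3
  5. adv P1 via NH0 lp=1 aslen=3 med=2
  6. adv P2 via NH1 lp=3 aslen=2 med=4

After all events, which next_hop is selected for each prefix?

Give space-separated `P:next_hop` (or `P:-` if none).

Op 1: best P0=NH1 P1=- P2=-
Op 2: best P0=NH1 P1=NH2 P2=-
Op 3: best P0=- P1=NH2 P2=-
Op 4: best P0=- P1=NH1 P2=-
Op 5: best P0=- P1=NH1 P2=-
Op 6: best P0=- P1=NH1 P2=NH1

Answer: P0:- P1:NH1 P2:NH1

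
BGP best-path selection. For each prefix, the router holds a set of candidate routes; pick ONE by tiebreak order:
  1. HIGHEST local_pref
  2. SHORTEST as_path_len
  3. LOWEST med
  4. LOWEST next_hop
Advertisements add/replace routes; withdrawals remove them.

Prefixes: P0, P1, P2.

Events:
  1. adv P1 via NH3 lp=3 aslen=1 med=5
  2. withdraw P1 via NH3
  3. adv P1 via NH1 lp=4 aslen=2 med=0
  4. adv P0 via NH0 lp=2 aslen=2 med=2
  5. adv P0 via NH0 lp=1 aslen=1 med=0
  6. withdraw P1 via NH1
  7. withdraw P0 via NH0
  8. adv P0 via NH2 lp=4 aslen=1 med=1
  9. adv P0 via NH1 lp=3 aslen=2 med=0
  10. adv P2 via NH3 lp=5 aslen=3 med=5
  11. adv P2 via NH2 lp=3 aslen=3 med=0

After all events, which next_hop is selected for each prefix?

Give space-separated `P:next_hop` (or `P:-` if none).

Answer: P0:NH2 P1:- P2:NH3

Derivation:
Op 1: best P0=- P1=NH3 P2=-
Op 2: best P0=- P1=- P2=-
Op 3: best P0=- P1=NH1 P2=-
Op 4: best P0=NH0 P1=NH1 P2=-
Op 5: best P0=NH0 P1=NH1 P2=-
Op 6: best P0=NH0 P1=- P2=-
Op 7: best P0=- P1=- P2=-
Op 8: best P0=NH2 P1=- P2=-
Op 9: best P0=NH2 P1=- P2=-
Op 10: best P0=NH2 P1=- P2=NH3
Op 11: best P0=NH2 P1=- P2=NH3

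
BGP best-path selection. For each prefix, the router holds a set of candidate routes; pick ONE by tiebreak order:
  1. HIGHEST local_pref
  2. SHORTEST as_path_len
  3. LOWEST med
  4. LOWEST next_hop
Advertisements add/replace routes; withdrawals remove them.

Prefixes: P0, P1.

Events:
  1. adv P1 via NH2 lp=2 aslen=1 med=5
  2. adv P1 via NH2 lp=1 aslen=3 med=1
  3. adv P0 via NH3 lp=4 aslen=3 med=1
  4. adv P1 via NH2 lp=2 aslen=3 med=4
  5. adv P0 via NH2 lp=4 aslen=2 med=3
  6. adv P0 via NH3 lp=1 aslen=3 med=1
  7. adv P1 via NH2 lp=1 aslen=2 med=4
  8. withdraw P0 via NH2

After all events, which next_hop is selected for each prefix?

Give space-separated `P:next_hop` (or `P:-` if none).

Answer: P0:NH3 P1:NH2

Derivation:
Op 1: best P0=- P1=NH2
Op 2: best P0=- P1=NH2
Op 3: best P0=NH3 P1=NH2
Op 4: best P0=NH3 P1=NH2
Op 5: best P0=NH2 P1=NH2
Op 6: best P0=NH2 P1=NH2
Op 7: best P0=NH2 P1=NH2
Op 8: best P0=NH3 P1=NH2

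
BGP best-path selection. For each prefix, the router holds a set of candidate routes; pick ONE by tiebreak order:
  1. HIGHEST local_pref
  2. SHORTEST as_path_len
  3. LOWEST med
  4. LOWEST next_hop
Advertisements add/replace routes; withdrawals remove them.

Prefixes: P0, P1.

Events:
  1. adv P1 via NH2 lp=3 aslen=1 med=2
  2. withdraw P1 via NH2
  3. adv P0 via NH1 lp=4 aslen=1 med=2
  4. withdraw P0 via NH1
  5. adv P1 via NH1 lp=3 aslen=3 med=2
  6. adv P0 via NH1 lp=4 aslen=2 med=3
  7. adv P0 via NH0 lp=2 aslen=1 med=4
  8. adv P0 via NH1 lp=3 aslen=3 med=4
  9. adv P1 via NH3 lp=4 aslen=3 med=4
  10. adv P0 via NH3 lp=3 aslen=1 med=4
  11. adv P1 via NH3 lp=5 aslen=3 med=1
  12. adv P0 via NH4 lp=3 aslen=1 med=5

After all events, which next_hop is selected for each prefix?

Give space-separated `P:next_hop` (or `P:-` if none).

Op 1: best P0=- P1=NH2
Op 2: best P0=- P1=-
Op 3: best P0=NH1 P1=-
Op 4: best P0=- P1=-
Op 5: best P0=- P1=NH1
Op 6: best P0=NH1 P1=NH1
Op 7: best P0=NH1 P1=NH1
Op 8: best P0=NH1 P1=NH1
Op 9: best P0=NH1 P1=NH3
Op 10: best P0=NH3 P1=NH3
Op 11: best P0=NH3 P1=NH3
Op 12: best P0=NH3 P1=NH3

Answer: P0:NH3 P1:NH3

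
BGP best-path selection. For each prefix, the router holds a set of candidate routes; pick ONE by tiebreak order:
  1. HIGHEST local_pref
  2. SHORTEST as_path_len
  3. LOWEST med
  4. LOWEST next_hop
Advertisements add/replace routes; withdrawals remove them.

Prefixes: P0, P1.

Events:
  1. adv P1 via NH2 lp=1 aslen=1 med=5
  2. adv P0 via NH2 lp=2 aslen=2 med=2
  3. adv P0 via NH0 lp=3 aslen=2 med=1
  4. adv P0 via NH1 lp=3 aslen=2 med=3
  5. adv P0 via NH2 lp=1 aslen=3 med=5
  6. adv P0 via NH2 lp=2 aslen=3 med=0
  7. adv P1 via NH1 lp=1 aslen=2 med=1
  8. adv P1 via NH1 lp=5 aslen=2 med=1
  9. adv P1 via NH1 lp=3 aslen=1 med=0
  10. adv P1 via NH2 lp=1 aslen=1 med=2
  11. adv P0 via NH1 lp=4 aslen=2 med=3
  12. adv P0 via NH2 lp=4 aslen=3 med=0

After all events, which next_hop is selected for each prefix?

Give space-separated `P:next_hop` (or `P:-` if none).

Op 1: best P0=- P1=NH2
Op 2: best P0=NH2 P1=NH2
Op 3: best P0=NH0 P1=NH2
Op 4: best P0=NH0 P1=NH2
Op 5: best P0=NH0 P1=NH2
Op 6: best P0=NH0 P1=NH2
Op 7: best P0=NH0 P1=NH2
Op 8: best P0=NH0 P1=NH1
Op 9: best P0=NH0 P1=NH1
Op 10: best P0=NH0 P1=NH1
Op 11: best P0=NH1 P1=NH1
Op 12: best P0=NH1 P1=NH1

Answer: P0:NH1 P1:NH1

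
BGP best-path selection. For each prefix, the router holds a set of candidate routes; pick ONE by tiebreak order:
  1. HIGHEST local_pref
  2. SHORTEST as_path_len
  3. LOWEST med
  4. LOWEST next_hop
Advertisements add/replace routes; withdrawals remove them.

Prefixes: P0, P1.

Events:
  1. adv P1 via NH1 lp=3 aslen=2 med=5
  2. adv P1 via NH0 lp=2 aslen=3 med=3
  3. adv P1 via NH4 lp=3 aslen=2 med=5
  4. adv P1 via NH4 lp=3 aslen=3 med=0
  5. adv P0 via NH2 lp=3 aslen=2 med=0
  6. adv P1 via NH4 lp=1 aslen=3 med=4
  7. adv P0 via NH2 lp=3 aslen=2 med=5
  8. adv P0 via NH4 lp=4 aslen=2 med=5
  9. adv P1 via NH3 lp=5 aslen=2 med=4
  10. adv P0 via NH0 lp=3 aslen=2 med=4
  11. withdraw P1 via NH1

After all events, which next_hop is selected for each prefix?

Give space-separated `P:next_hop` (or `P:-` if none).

Answer: P0:NH4 P1:NH3

Derivation:
Op 1: best P0=- P1=NH1
Op 2: best P0=- P1=NH1
Op 3: best P0=- P1=NH1
Op 4: best P0=- P1=NH1
Op 5: best P0=NH2 P1=NH1
Op 6: best P0=NH2 P1=NH1
Op 7: best P0=NH2 P1=NH1
Op 8: best P0=NH4 P1=NH1
Op 9: best P0=NH4 P1=NH3
Op 10: best P0=NH4 P1=NH3
Op 11: best P0=NH4 P1=NH3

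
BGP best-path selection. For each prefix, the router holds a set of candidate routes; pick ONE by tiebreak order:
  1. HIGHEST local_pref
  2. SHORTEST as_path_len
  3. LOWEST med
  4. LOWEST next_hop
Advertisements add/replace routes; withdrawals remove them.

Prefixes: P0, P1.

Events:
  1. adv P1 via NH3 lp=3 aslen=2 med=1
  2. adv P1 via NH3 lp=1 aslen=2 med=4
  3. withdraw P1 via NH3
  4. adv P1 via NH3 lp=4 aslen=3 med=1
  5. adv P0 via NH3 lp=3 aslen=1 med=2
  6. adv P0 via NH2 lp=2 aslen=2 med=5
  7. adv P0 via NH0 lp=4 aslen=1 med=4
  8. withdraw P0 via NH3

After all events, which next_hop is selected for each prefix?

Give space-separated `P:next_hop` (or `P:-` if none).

Answer: P0:NH0 P1:NH3

Derivation:
Op 1: best P0=- P1=NH3
Op 2: best P0=- P1=NH3
Op 3: best P0=- P1=-
Op 4: best P0=- P1=NH3
Op 5: best P0=NH3 P1=NH3
Op 6: best P0=NH3 P1=NH3
Op 7: best P0=NH0 P1=NH3
Op 8: best P0=NH0 P1=NH3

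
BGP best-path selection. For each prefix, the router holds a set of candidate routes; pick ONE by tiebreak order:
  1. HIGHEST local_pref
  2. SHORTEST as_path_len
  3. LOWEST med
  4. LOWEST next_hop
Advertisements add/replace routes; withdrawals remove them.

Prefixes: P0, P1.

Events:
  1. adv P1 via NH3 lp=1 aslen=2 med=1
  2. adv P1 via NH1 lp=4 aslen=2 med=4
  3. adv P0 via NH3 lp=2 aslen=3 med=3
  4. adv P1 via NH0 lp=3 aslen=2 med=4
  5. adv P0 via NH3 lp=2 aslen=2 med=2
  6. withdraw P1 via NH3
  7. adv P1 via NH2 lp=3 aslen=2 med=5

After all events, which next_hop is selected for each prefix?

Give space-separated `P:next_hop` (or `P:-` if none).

Op 1: best P0=- P1=NH3
Op 2: best P0=- P1=NH1
Op 3: best P0=NH3 P1=NH1
Op 4: best P0=NH3 P1=NH1
Op 5: best P0=NH3 P1=NH1
Op 6: best P0=NH3 P1=NH1
Op 7: best P0=NH3 P1=NH1

Answer: P0:NH3 P1:NH1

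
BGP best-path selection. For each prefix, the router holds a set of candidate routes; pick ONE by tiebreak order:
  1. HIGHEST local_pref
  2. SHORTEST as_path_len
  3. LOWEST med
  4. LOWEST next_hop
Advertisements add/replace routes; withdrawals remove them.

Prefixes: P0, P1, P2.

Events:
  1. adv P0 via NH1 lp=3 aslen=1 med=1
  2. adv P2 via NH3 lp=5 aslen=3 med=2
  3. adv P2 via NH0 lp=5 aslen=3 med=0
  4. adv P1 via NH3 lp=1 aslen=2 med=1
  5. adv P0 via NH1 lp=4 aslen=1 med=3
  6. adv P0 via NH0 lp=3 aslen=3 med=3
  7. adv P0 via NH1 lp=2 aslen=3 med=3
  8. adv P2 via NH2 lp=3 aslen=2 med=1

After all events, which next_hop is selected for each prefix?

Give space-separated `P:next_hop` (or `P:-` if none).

Answer: P0:NH0 P1:NH3 P2:NH0

Derivation:
Op 1: best P0=NH1 P1=- P2=-
Op 2: best P0=NH1 P1=- P2=NH3
Op 3: best P0=NH1 P1=- P2=NH0
Op 4: best P0=NH1 P1=NH3 P2=NH0
Op 5: best P0=NH1 P1=NH3 P2=NH0
Op 6: best P0=NH1 P1=NH3 P2=NH0
Op 7: best P0=NH0 P1=NH3 P2=NH0
Op 8: best P0=NH0 P1=NH3 P2=NH0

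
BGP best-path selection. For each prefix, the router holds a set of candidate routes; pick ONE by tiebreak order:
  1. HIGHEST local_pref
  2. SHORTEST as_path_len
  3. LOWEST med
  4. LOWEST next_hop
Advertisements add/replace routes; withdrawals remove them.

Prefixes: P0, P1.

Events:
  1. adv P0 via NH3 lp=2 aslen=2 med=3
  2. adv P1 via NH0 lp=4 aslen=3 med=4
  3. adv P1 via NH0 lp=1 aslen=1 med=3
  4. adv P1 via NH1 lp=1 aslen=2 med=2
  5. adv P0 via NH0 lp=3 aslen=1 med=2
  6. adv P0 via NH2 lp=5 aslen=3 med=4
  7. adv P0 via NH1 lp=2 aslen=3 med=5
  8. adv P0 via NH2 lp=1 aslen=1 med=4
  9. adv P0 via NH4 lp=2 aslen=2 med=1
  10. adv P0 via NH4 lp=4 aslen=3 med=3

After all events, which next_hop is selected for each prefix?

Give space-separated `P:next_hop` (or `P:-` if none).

Answer: P0:NH4 P1:NH0

Derivation:
Op 1: best P0=NH3 P1=-
Op 2: best P0=NH3 P1=NH0
Op 3: best P0=NH3 P1=NH0
Op 4: best P0=NH3 P1=NH0
Op 5: best P0=NH0 P1=NH0
Op 6: best P0=NH2 P1=NH0
Op 7: best P0=NH2 P1=NH0
Op 8: best P0=NH0 P1=NH0
Op 9: best P0=NH0 P1=NH0
Op 10: best P0=NH4 P1=NH0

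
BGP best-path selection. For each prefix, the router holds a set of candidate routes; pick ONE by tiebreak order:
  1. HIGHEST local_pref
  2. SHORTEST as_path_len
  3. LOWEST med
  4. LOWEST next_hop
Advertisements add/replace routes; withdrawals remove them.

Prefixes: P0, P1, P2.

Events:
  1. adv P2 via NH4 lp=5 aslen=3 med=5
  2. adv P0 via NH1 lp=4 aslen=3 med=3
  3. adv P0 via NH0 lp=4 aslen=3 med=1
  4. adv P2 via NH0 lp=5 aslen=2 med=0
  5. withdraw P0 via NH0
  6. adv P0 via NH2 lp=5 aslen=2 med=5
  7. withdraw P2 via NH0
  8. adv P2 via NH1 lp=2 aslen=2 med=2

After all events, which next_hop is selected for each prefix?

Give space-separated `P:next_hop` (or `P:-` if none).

Op 1: best P0=- P1=- P2=NH4
Op 2: best P0=NH1 P1=- P2=NH4
Op 3: best P0=NH0 P1=- P2=NH4
Op 4: best P0=NH0 P1=- P2=NH0
Op 5: best P0=NH1 P1=- P2=NH0
Op 6: best P0=NH2 P1=- P2=NH0
Op 7: best P0=NH2 P1=- P2=NH4
Op 8: best P0=NH2 P1=- P2=NH4

Answer: P0:NH2 P1:- P2:NH4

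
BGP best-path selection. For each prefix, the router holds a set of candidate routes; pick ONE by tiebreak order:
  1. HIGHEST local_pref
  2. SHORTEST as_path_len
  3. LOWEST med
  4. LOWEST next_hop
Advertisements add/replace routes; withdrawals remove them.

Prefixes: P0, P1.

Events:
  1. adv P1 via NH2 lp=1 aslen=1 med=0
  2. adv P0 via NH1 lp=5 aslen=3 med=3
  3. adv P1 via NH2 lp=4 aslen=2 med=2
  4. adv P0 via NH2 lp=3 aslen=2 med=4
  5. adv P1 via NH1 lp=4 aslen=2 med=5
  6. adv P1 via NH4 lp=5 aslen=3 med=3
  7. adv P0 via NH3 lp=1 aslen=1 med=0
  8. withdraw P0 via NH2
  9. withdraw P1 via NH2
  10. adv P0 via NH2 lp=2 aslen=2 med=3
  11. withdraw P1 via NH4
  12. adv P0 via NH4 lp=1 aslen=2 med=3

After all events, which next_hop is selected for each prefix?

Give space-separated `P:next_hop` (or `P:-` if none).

Answer: P0:NH1 P1:NH1

Derivation:
Op 1: best P0=- P1=NH2
Op 2: best P0=NH1 P1=NH2
Op 3: best P0=NH1 P1=NH2
Op 4: best P0=NH1 P1=NH2
Op 5: best P0=NH1 P1=NH2
Op 6: best P0=NH1 P1=NH4
Op 7: best P0=NH1 P1=NH4
Op 8: best P0=NH1 P1=NH4
Op 9: best P0=NH1 P1=NH4
Op 10: best P0=NH1 P1=NH4
Op 11: best P0=NH1 P1=NH1
Op 12: best P0=NH1 P1=NH1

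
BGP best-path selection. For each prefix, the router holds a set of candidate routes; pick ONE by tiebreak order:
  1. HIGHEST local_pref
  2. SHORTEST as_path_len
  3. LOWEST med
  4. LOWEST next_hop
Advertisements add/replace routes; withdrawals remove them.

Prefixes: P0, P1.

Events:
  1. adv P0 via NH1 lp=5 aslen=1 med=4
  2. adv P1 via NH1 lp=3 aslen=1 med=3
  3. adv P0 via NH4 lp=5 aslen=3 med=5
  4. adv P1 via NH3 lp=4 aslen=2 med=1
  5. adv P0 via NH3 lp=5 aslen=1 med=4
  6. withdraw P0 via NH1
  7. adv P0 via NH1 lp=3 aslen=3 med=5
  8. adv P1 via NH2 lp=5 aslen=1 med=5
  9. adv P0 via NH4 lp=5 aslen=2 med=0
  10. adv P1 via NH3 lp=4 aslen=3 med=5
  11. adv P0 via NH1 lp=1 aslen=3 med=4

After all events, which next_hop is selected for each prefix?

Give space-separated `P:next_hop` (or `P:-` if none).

Op 1: best P0=NH1 P1=-
Op 2: best P0=NH1 P1=NH1
Op 3: best P0=NH1 P1=NH1
Op 4: best P0=NH1 P1=NH3
Op 5: best P0=NH1 P1=NH3
Op 6: best P0=NH3 P1=NH3
Op 7: best P0=NH3 P1=NH3
Op 8: best P0=NH3 P1=NH2
Op 9: best P0=NH3 P1=NH2
Op 10: best P0=NH3 P1=NH2
Op 11: best P0=NH3 P1=NH2

Answer: P0:NH3 P1:NH2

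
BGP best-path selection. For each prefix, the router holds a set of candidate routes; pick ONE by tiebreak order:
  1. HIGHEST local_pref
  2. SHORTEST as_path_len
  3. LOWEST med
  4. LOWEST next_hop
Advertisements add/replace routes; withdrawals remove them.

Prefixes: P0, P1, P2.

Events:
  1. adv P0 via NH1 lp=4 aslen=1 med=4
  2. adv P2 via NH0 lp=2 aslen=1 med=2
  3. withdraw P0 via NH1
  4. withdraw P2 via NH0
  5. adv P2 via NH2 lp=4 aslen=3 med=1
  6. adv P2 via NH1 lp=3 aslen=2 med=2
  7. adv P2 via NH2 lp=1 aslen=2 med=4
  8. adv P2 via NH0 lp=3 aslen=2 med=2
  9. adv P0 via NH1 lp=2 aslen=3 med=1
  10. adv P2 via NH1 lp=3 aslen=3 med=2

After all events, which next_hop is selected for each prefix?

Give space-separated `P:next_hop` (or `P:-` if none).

Answer: P0:NH1 P1:- P2:NH0

Derivation:
Op 1: best P0=NH1 P1=- P2=-
Op 2: best P0=NH1 P1=- P2=NH0
Op 3: best P0=- P1=- P2=NH0
Op 4: best P0=- P1=- P2=-
Op 5: best P0=- P1=- P2=NH2
Op 6: best P0=- P1=- P2=NH2
Op 7: best P0=- P1=- P2=NH1
Op 8: best P0=- P1=- P2=NH0
Op 9: best P0=NH1 P1=- P2=NH0
Op 10: best P0=NH1 P1=- P2=NH0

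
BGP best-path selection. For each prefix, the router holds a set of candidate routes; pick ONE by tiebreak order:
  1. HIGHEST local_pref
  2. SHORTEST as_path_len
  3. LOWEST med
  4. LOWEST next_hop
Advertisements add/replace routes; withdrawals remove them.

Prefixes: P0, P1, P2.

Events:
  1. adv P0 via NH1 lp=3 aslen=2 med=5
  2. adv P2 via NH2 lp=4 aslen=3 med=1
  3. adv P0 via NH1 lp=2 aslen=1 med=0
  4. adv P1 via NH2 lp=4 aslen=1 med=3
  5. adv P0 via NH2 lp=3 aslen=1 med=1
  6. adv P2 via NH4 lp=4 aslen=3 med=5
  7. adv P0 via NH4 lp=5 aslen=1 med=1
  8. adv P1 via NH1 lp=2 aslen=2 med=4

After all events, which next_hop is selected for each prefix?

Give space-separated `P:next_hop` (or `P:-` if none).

Answer: P0:NH4 P1:NH2 P2:NH2

Derivation:
Op 1: best P0=NH1 P1=- P2=-
Op 2: best P0=NH1 P1=- P2=NH2
Op 3: best P0=NH1 P1=- P2=NH2
Op 4: best P0=NH1 P1=NH2 P2=NH2
Op 5: best P0=NH2 P1=NH2 P2=NH2
Op 6: best P0=NH2 P1=NH2 P2=NH2
Op 7: best P0=NH4 P1=NH2 P2=NH2
Op 8: best P0=NH4 P1=NH2 P2=NH2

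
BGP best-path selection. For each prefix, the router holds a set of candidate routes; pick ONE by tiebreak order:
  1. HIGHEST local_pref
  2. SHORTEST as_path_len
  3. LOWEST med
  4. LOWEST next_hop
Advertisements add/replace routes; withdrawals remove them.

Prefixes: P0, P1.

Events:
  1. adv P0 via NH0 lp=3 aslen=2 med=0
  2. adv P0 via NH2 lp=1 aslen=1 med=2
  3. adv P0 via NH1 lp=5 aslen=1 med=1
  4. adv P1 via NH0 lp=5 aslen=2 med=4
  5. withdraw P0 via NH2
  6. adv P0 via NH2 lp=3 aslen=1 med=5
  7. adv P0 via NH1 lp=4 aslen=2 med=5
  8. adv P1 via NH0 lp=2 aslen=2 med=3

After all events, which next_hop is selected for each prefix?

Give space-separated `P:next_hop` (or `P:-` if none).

Answer: P0:NH1 P1:NH0

Derivation:
Op 1: best P0=NH0 P1=-
Op 2: best P0=NH0 P1=-
Op 3: best P0=NH1 P1=-
Op 4: best P0=NH1 P1=NH0
Op 5: best P0=NH1 P1=NH0
Op 6: best P0=NH1 P1=NH0
Op 7: best P0=NH1 P1=NH0
Op 8: best P0=NH1 P1=NH0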